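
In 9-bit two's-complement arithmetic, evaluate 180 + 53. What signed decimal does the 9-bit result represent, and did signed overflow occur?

180 → 010110100
53 → 000110101
  010110100
+ 000110101
= 011101001
Result 011101001: MSB = 0 → value 233.
Both addends are non-negative and so is the stored result: no signed overflow.

233; no overflow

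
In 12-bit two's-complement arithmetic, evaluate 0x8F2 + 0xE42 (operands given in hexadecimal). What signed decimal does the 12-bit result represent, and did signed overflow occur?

0x8F2 = 100011110010 = -1806 (signed)
0xE42 = 111001000010 = -446 (signed)
  100011110010
+ 111001000010
= 011100110100  (discard carry-out 1)
Result 011100110100: MSB = 0 → value 1844.
Both addends are negative but the stored result is non-negative: signed overflow. The true value -1806 + (-446) = -2252 lies outside [-2048, 2047].

1844; overflow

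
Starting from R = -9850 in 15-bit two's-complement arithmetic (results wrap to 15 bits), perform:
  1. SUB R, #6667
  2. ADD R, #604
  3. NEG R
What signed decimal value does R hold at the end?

15913

Start: R = -9850 = 101100110000110.
R = -9850 − 6667 = -16517; wraps to 16251 = 011111101111011
R = 16251 + 604 = 16855; wraps to -15913 = 100000111010111
R = −(-15913) = 15913 = 011111000101001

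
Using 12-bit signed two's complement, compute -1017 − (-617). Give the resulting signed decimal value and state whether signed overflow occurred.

-1017 → 110000000111
-617 → 110110010111
Subtract via negate-and-add: invert 110110010111 + 1 = 001001101001 (i.e. 617).
  110000000111
+ 001001101001
= 111001110000
Result 111001110000: MSB = 1 → 3696 − 4096 = -400.
Addends (after negating the subtrahend) have opposite signs, so signed overflow cannot occur.

-400; no overflow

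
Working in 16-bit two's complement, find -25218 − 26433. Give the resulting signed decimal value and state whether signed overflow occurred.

13885; overflow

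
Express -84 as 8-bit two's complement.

|-84| = 84 = 01010100 in 8 bits.
Invert the bits: 10101011. Add 1: 10101100.

10101100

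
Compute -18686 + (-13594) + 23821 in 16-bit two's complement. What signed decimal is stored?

-8459

-18686 + (-13594) = -32280 (1000000111101000)
-32280 + 23821 = -8459 (1101111011110101)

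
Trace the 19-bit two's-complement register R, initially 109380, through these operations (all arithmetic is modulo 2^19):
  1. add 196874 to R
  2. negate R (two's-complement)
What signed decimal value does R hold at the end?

Start: R = 109380 = 0011010101101000100.
R = 109380 + 196874 = 306254; wraps to -218034 = 1001010110001001110
R = −(-218034) = 218034 = 0110101001110110010

218034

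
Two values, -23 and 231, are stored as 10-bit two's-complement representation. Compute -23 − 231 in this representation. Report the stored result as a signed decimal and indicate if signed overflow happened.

-254; no overflow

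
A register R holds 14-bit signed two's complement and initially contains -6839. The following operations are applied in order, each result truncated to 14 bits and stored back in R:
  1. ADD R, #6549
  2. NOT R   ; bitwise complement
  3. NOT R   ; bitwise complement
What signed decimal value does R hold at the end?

Start: R = -6839 = 10010101001001.
R = -6839 + 6549 = -290 = 11111011011110
R = NOT 11111011011110 = 00000100100001 = 289
R = NOT 00000100100001 = 11111011011110 = -290

-290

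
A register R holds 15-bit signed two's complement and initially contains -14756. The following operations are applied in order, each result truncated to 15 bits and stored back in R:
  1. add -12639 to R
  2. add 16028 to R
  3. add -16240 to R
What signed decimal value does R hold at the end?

5161

Start: R = -14756 = 100011001011100.
R = -14756 + (-12639) = -27395; wraps to 5373 = 001010011111101
R = 5373 + 16028 = 21401; wraps to -11367 = 101001110011001
R = -11367 + (-16240) = -27607; wraps to 5161 = 001010000101001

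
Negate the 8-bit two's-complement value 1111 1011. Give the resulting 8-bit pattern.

Invert: 00000100. Add 1: 00000101.
Check: 11111011 = -5, 00000101 = 5.

00000101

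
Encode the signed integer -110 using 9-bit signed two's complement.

110010010

|-110| = 110 = 001101110 in 9 bits.
Invert the bits: 110010001. Add 1: 110010010.
Check: 110010010 reads as 402 − 512 = -110.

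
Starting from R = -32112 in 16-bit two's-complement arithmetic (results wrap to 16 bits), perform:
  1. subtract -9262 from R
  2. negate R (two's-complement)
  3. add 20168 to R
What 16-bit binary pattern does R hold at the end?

Start: R = -32112 = 1000001010010000.
R = -32112 − (-9262) = -22850 = 1010011010111110
R = −(-22850) = 22850 = 0101100101000010
R = 22850 + 20168 = 43018; wraps to -22518 = 1010100000001010

1010100000001010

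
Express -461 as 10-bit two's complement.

|-461| = 461 = 0111001101 in 10 bits.
Invert the bits: 1000110010. Add 1: 1000110011.
Check: 1000110011 reads as 563 − 1024 = -461.

1000110011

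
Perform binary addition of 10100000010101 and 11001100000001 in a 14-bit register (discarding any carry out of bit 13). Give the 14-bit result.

01101100010110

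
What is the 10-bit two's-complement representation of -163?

|-163| = 163 = 0010100011 in 10 bits.
Invert the bits: 1101011100. Add 1: 1101011101.
Check: 1101011101 reads as 861 − 1024 = -163.

1101011101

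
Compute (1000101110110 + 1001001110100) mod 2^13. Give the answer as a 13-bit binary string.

0001111101010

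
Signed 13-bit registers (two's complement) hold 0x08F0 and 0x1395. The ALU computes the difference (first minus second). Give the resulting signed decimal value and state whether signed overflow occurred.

0x08F0 = 0100011110000 = 2288 (signed)
0x1395 = 1001110010101 = -3179 (signed)
Subtract via negate-and-add: invert 1001110010101 + 1 = 0110001101011 (i.e. 3179).
  0100011110000
+ 0110001101011
= 1010101011011
Result 1010101011011: MSB = 1 → 5467 − 8192 = -2725.
Both addends (after negating the subtrahend) are non-negative but the stored result is negative: signed overflow. The true value 2288 − (-3179) = 5467 lies outside [-4096, 4095].

-2725; overflow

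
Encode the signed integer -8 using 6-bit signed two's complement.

|-8| = 8 = 001000 in 6 bits.
Invert the bits: 110111. Add 1: 111000.

111000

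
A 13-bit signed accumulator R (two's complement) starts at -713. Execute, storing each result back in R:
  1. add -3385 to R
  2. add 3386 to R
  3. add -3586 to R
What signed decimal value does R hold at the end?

3894

Start: R = -713 = 1110100110111.
R = -713 + (-3385) = -4098; wraps to 4094 = 0111111111110
R = 4094 + 3386 = 7480; wraps to -712 = 1110100111000
R = -712 + (-3586) = -4298; wraps to 3894 = 0111100110110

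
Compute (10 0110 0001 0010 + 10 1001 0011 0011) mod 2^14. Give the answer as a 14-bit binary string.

00111101000101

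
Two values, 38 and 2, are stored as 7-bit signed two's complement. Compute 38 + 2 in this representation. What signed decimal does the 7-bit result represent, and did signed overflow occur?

40; no overflow

38 → 0100110
2 → 0000010
  0100110
+ 0000010
= 0101000
Result 0101000: MSB = 0 → value 40.
Both addends are non-negative and so is the stored result: no signed overflow.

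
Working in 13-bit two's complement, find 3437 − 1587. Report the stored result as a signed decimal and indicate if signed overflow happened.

3437 → 0110101101101
1587 → 0011000110011
Subtract via negate-and-add: invert 0011000110011 + 1 = 1100111001101 (i.e. -1587).
  0110101101101
+ 1100111001101
= 0011100111010  (discard carry-out 1)
Result 0011100111010: MSB = 0 → value 1850.
Addends (after negating the subtrahend) have opposite signs, so signed overflow cannot occur.

1850; no overflow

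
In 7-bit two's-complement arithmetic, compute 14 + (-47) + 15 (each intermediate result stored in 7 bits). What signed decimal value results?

14 + (-47) = -33 (1011111)
-33 + 15 = -18 (1101110)

-18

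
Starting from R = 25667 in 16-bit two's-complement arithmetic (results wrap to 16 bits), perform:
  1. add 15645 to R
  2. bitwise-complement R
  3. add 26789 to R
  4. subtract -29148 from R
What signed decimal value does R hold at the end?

Start: R = 25667 = 0110010001000011.
R = 25667 + 15645 = 41312; wraps to -24224 = 1010000101100000
R = NOT 1010000101100000 = 0101111010011111 = 24223
R = 24223 + 26789 = 51012; wraps to -14524 = 1100011101000100
R = -14524 − (-29148) = 14624 = 0011100100100000

14624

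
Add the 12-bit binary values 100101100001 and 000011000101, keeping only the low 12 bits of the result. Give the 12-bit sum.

  100101100001
+ 000011000101
= 101000100110

101000100110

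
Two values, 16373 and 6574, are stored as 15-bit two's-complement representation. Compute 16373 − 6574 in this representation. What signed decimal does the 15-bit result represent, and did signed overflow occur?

9799; no overflow

16373 → 011111111110101
6574 → 001100110101110
Subtract via negate-and-add: invert 001100110101110 + 1 = 110011001010010 (i.e. -6574).
  011111111110101
+ 110011001010010
= 010011001000111  (discard carry-out 1)
Result 010011001000111: MSB = 0 → value 9799.
Addends (after negating the subtrahend) have opposite signs, so signed overflow cannot occur.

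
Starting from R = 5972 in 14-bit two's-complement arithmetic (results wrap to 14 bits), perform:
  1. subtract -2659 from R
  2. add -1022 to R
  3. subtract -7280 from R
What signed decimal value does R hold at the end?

Start: R = 5972 = 01011101010100.
R = 5972 − (-2659) = 8631; wraps to -7753 = 10000110110111
R = -7753 + (-1022) = -8775; wraps to 7609 = 01110110111001
R = 7609 − (-7280) = 14889; wraps to -1495 = 11101000101001

-1495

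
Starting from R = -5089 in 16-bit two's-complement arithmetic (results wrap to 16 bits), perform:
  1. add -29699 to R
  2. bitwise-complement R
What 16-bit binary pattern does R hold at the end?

Start: R = -5089 = 1110110000011111.
R = -5089 + (-29699) = -34788; wraps to 30748 = 0111100000011100
R = NOT 0111100000011100 = 1000011111100011 = -30749

1000011111100011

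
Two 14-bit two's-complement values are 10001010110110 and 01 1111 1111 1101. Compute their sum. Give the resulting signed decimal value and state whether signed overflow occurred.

10001010110110 = -7498 (signed)
01 1111 1111 1101 → 01111111111101 = 8189 (signed)
  10001010110110
+ 01111111111101
= 00001010110011  (discard carry-out 1)
Result 00001010110011: MSB = 0 → value 691.
Addends have opposite signs, so signed overflow cannot occur.

691; no overflow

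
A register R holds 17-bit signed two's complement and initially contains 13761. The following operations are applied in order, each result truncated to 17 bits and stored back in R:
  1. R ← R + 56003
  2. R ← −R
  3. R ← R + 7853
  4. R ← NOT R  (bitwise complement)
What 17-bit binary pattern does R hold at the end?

Start: R = 13761 = 00011010111000001.
R = 13761 + 56003 = 69764; wraps to -61308 = 10001000010000100
R = −(-61308) = 61308 = 01110111101111100
R = 61308 + 7853 = 69161; wraps to -61911 = 10000111000101001
R = NOT 10000111000101001 = 01111000111010110 = 61910

01111000111010110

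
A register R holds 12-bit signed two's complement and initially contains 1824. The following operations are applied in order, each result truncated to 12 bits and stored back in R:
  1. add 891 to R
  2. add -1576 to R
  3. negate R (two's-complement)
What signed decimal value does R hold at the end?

Start: R = 1824 = 011100100000.
R = 1824 + 891 = 2715; wraps to -1381 = 101010011011
R = -1381 + (-1576) = -2957; wraps to 1139 = 010001110011
R = −(1139) = -1139 = 101110001101

-1139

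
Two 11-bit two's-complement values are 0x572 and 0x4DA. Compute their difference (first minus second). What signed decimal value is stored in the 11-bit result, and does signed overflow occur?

152; no overflow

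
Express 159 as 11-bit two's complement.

00010011111

159 is non-negative, so write it directly in 11 bits: 00010011111.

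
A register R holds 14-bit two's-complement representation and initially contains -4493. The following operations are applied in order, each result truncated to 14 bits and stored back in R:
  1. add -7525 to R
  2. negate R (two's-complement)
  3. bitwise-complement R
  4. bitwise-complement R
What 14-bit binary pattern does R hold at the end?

10111011110010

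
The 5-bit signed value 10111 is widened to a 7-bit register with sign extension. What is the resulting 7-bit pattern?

MSB of 10111 is 1; replicate it into the new high bits.
11|10111 → 1110111 (still -9).

1110111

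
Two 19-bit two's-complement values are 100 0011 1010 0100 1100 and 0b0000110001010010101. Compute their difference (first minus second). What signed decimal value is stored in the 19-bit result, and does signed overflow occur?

100 0011 1010 0100 1100 → 1000011101001001100 = -247220 (signed)
0b0000110001010010101 → 0000110001010010101 = 25237 (signed)
Subtract via negate-and-add: invert 0000110001010010101 + 1 = 1111001110101101011 (i.e. -25237).
  1000011101001001100
+ 1111001110101101011
= 0111101011110110111  (discard carry-out 1)
Result 0111101011110110111: MSB = 0 → value 251831.
Both addends (after negating the subtrahend) are negative but the stored result is non-negative: signed overflow. The true value -247220 − 25237 = -272457 lies outside [-262144, 262143].

251831; overflow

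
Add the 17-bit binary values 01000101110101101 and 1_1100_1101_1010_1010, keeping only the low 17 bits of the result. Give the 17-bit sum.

00101100101010111

  01000101110101101
+ 11100110110101010
= 00101100101010111  (discard carry-out 1)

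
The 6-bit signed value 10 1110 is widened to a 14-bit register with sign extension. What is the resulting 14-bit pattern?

11111111101110

MSB of 101110 is 1; replicate it into the new high bits.
11111111|101110 → 11111111101110 (still -18).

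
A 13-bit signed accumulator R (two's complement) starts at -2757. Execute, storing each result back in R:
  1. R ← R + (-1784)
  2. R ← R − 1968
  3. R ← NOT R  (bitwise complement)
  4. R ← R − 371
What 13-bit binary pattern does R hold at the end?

1011111111001

Start: R = -2757 = 1010100111011.
R = -2757 + (-1784) = -4541; wraps to 3651 = 0111001000011
R = 3651 − 1968 = 1683 = 0011010010011
R = NOT 0011010010011 = 1100101101100 = -1684
R = -1684 − 371 = -2055 = 1011111111001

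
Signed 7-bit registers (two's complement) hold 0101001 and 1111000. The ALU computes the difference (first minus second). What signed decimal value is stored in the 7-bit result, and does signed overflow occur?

49; no overflow

0101001 = 41 (signed)
1111000 = -8 (signed)
Subtract via negate-and-add: invert 1111000 + 1 = 0001000 (i.e. 8).
  0101001
+ 0001000
= 0110001
Result 0110001: MSB = 0 → value 49.
Both addends (after negating the subtrahend) are non-negative and so is the stored result: no signed overflow.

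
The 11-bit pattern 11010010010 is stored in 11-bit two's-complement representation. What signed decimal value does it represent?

-366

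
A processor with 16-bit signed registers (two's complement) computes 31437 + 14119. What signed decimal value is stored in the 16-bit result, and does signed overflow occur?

-19980; overflow

31437 → 0111101011001101
14119 → 0011011100100111
  0111101011001101
+ 0011011100100111
= 1011000111110100
Result 1011000111110100: MSB = 1 → 45556 − 65536 = -19980.
Both addends are non-negative but the stored result is negative: signed overflow. The true value 31437 + 14119 = 45556 lies outside [-32768, 32767].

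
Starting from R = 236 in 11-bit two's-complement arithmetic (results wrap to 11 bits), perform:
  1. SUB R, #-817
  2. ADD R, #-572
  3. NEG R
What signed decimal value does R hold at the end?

-481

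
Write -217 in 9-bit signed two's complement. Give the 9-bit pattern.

|-217| = 217 = 011011001 in 9 bits.
Invert the bits: 100100110. Add 1: 100100111.
Check: 100100111 reads as 295 − 512 = -217.

100100111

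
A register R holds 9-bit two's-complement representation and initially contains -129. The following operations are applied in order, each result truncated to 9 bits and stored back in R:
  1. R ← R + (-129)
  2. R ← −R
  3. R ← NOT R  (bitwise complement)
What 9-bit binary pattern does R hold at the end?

011111101

Start: R = -129 = 101111111.
R = -129 + (-129) = -258; wraps to 254 = 011111110
R = −(254) = -254 = 100000010
R = NOT 100000010 = 011111101 = 253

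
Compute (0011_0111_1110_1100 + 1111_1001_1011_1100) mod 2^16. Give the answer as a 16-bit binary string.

0011000110101000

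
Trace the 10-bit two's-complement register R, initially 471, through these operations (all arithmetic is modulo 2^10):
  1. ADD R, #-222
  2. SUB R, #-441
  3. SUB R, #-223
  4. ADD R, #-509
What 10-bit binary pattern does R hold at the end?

0110010100

Start: R = 471 = 0111010111.
R = 471 + (-222) = 249 = 0011111001
R = 249 − (-441) = 690; wraps to -334 = 1010110010
R = -334 − (-223) = -111 = 1110010001
R = -111 + (-509) = -620; wraps to 404 = 0110010100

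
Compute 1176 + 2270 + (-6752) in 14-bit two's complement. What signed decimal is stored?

-3306

1176 + 2270 = 3446 (00110101110110)
3446 + (-6752) = -3306 (11001100010110)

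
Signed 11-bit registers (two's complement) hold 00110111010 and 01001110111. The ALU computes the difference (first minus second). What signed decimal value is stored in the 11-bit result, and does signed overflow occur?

-189; no overflow

00110111010 = 442 (signed)
01001110111 = 631 (signed)
Subtract via negate-and-add: invert 01001110111 + 1 = 10110001001 (i.e. -631).
  00110111010
+ 10110001001
= 11101000011
Result 11101000011: MSB = 1 → 1859 − 2048 = -189.
Addends (after negating the subtrahend) have opposite signs, so signed overflow cannot occur.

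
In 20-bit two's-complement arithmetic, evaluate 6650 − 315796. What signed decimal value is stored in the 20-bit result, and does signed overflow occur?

6650 → 00000001100111111010
315796 → 01001101000110010100
Subtract via negate-and-add: invert 01001101000110010100 + 1 = 10110010111001101100 (i.e. -315796).
  00000001100111111010
+ 10110010111001101100
= 10110100100001100110
Result 10110100100001100110: MSB = 1 → 739430 − 1048576 = -309146.
Addends (after negating the subtrahend) have opposite signs, so signed overflow cannot occur.

-309146; no overflow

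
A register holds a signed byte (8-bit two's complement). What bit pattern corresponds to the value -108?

10010100

|-108| = 108 = 01101100 in 8 bits.
Invert the bits: 10010011. Add 1: 10010100.
Check: 10010100 reads as 148 − 256 = -108.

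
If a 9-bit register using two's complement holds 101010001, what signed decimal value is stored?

-175

MSB is 1, so the value is negative.
Invert: 010101110. Add 1: 010101111 = 175. So the value is −175.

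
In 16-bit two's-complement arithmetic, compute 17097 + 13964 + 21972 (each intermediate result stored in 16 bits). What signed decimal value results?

-12503

17097 + 13964 = 31061 (0111100101010101)
31061 + 21972 = 53033 → wraps to -12503 (1100111100101001)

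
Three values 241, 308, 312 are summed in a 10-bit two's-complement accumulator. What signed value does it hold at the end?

241 + 308 = 549 → wraps to -475 (1000100101)
-475 + 312 = -163 (1101011101)

-163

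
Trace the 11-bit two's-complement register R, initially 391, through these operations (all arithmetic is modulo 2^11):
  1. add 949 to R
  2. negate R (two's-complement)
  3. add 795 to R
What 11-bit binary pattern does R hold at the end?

10111011111

Start: R = 391 = 00110000111.
R = 391 + 949 = 1340; wraps to -708 = 10100111100
R = −(-708) = 708 = 01011000100
R = 708 + 795 = 1503; wraps to -545 = 10111011111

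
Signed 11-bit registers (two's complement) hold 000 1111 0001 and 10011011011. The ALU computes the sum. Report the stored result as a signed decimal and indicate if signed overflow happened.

-564; no overflow

000 1111 0001 → 00011110001 = 241 (signed)
10011011011 = -805 (signed)
  00011110001
+ 10011011011
= 10111001100
Result 10111001100: MSB = 1 → 1484 − 2048 = -564.
Addends have opposite signs, so signed overflow cannot occur.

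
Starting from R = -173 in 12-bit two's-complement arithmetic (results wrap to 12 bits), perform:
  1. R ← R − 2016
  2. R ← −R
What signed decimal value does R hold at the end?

-1907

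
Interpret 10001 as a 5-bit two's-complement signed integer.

-15

MSB is 1, so the value is negative.
Invert: 01110. Add 1: 01111 = 15. So the value is −15.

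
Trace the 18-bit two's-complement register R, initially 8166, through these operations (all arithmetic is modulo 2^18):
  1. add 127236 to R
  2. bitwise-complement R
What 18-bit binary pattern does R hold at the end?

Start: R = 8166 = 000001111111100110.
R = 8166 + 127236 = 135402; wraps to -126742 = 100001000011101010
R = NOT 100001000011101010 = 011110111100010101 = 126741

011110111100010101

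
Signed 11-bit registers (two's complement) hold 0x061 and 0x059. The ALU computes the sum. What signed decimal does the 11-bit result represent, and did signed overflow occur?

186; no overflow

0x061 = 00001100001 = 97 (signed)
0x059 = 00001011001 = 89 (signed)
  00001100001
+ 00001011001
= 00010111010
Result 00010111010: MSB = 0 → value 186.
Both addends are non-negative and so is the stored result: no signed overflow.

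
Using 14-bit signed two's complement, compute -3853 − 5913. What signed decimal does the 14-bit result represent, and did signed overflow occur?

6618; overflow

-3853 → 11000011110011
5913 → 01011100011001
Subtract via negate-and-add: invert 01011100011001 + 1 = 10100011100111 (i.e. -5913).
  11000011110011
+ 10100011100111
= 01100111011010  (discard carry-out 1)
Result 01100111011010: MSB = 0 → value 6618.
Both addends (after negating the subtrahend) are negative but the stored result is non-negative: signed overflow. The true value -3853 − 5913 = -9766 lies outside [-8192, 8191].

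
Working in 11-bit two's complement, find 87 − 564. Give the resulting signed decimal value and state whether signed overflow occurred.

-477; no overflow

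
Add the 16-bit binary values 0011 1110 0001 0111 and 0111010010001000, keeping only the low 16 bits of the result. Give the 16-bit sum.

  0011111000010111
+ 0111010010001000
= 1011001010011111

1011001010011111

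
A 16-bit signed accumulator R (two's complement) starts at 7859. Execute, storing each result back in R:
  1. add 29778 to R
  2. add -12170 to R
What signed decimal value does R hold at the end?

Start: R = 7859 = 0001111010110011.
R = 7859 + 29778 = 37637; wraps to -27899 = 1001001100000101
R = -27899 + (-12170) = -40069; wraps to 25467 = 0110001101111011

25467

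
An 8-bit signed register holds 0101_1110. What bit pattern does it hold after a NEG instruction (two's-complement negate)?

10100010

Invert: 10100001. Add 1: 10100010.
Check: 01011110 = 94, 10100010 = -94.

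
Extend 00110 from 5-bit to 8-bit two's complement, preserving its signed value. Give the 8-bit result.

MSB of 00110 is 0; replicate it into the new high bits.
000|00110 → 00000110 (still 6).

00000110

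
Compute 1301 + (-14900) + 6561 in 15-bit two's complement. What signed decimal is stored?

1301 + (-14900) = -13599 (100101011100001)
-13599 + 6561 = -7038 (110010010000010)

-7038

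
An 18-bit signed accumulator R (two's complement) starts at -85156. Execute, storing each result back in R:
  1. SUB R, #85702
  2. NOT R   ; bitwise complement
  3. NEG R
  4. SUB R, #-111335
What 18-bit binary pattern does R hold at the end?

Start: R = -85156 = 101011001101011100.
R = -85156 − 85702 = -170858; wraps to 91286 = 010110010010010110
R = NOT 010110010010010110 = 101001101101101001 = -91287
R = −(-91287) = 91287 = 010110010010010111
R = 91287 − (-111335) = 202622; wraps to -59522 = 110001011101111110

110001011101111110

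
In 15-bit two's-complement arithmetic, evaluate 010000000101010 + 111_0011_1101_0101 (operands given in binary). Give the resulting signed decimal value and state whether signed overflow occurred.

010000000101010 = 8234 (signed)
111_0011_1101_0101 → 111001111010101 = -3115 (signed)
  010000000101010
+ 111001111010101
= 001001111111111  (discard carry-out 1)
Result 001001111111111: MSB = 0 → value 5119.
Addends have opposite signs, so signed overflow cannot occur.

5119; no overflow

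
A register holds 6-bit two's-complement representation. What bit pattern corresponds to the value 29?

29 is non-negative, so write it directly in 6 bits: 011101.

011101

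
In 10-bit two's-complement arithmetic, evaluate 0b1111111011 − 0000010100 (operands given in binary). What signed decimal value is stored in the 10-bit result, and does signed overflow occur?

-25; no overflow

0b1111111011 → 1111111011 = -5 (signed)
0000010100 = 20 (signed)
Subtract via negate-and-add: invert 0000010100 + 1 = 1111101100 (i.e. -20).
  1111111011
+ 1111101100
= 1111100111  (discard carry-out 1)
Result 1111100111: MSB = 1 → 999 − 1024 = -25.
Both addends (after negating the subtrahend) are negative and so is the stored result: no signed overflow.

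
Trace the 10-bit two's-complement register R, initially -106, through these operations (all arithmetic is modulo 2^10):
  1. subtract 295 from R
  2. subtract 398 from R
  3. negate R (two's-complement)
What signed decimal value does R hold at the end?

Start: R = -106 = 1110010110.
R = -106 − 295 = -401 = 1001101111
R = -401 − 398 = -799; wraps to 225 = 0011100001
R = −(225) = -225 = 1100011111

-225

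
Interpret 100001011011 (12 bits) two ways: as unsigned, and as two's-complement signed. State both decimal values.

Unsigned: 100001011011 = 2139.
Signed: MSB=1 → 2139 − 4096 = -1957.

unsigned = 2139, signed = -1957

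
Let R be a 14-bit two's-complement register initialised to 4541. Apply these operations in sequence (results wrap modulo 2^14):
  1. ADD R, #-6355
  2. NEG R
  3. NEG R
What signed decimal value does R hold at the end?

Start: R = 4541 = 01000110111101.
R = 4541 + (-6355) = -1814 = 11100011101010
R = −(-1814) = 1814 = 00011100010110
R = −(1814) = -1814 = 11100011101010

-1814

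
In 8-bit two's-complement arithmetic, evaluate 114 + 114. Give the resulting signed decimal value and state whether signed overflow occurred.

114 → 01110010
114 → 01110010
  01110010
+ 01110010
= 11100100
Result 11100100: MSB = 1 → 228 − 256 = -28.
Both addends are non-negative but the stored result is negative: signed overflow. The true value 114 + 114 = 228 lies outside [-128, 127].

-28; overflow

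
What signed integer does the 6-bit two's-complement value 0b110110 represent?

-10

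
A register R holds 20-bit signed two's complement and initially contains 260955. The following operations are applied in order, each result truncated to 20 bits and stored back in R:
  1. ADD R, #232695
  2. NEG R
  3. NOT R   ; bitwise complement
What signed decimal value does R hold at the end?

493649

Start: R = 260955 = 00111111101101011011.
R = 260955 + 232695 = 493650 = 01111000100001010010
R = −(493650) = -493650 = 10000111011110101110
R = NOT 10000111011110101110 = 01111000100001010001 = 493649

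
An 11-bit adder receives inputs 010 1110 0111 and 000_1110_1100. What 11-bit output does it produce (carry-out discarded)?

  01011100111
+ 00011101100
= 01111010011

01111010011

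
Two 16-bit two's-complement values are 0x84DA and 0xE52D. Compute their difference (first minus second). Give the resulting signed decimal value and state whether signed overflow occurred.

0x84DA = 1000010011011010 = -31526 (signed)
0xE52D = 1110010100101101 = -6867 (signed)
Subtract via negate-and-add: invert 1110010100101101 + 1 = 0001101011010011 (i.e. 6867).
  1000010011011010
+ 0001101011010011
= 1001111110101101
Result 1001111110101101: MSB = 1 → 40877 − 65536 = -24659.
Addends (after negating the subtrahend) have opposite signs, so signed overflow cannot occur.

-24659; no overflow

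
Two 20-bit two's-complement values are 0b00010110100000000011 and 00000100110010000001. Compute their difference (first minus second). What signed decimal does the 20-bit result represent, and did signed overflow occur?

72578; no overflow

0b00010110100000000011 → 00010110100000000011 = 92163 (signed)
00000100110010000001 = 19585 (signed)
Subtract via negate-and-add: invert 00000100110010000001 + 1 = 11111011001101111111 (i.e. -19585).
  00010110100000000011
+ 11111011001101111111
= 00010001101110000010  (discard carry-out 1)
Result 00010001101110000010: MSB = 0 → value 72578.
Addends (after negating the subtrahend) have opposite signs, so signed overflow cannot occur.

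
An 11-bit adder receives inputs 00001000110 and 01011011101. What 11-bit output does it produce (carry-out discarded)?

  00001000110
+ 01011011101
= 01100100011

01100100011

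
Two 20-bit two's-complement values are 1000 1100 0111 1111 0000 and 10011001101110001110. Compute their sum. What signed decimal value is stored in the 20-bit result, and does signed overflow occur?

156542; overflow

1000 1100 0111 1111 0000 → 10001100011111110000 = -473104 (signed)
10011001101110001110 = -418930 (signed)
  10001100011111110000
+ 10011001101110001110
= 00100110001101111110  (discard carry-out 1)
Result 00100110001101111110: MSB = 0 → value 156542.
Both addends are negative but the stored result is non-negative: signed overflow. The true value -473104 + (-418930) = -892034 lies outside [-524288, 524287].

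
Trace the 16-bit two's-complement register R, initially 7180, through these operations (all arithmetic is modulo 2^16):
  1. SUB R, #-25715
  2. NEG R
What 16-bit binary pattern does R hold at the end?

0111111110000001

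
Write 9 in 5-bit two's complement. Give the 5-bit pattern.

9 is non-negative, so write it directly in 5 bits: 01001.

01001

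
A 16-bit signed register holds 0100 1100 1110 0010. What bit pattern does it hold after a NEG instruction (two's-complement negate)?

Invert: 1011001100011101. Add 1: 1011001100011110.
Check: 0100110011100010 = 19682, 1011001100011110 = -19682.

1011001100011110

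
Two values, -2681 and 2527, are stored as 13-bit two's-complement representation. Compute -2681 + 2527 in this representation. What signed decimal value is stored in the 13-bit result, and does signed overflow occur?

-154; no overflow

-2681 → 1010110000111
2527 → 0100111011111
  1010110000111
+ 0100111011111
= 1111101100110
Result 1111101100110: MSB = 1 → 8038 − 8192 = -154.
Addends have opposite signs, so signed overflow cannot occur.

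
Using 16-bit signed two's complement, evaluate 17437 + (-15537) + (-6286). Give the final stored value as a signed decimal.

-4386

17437 + (-15537) = 1900 (0000011101101100)
1900 + (-6286) = -4386 (1110111011011110)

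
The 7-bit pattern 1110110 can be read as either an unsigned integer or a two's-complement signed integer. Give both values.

unsigned = 118, signed = -10

Unsigned: 1110110 = 118.
Signed: MSB=1 → 118 − 128 = -10.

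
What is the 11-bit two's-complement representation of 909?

01110001101

909 is non-negative, so write it directly in 11 bits: 01110001101.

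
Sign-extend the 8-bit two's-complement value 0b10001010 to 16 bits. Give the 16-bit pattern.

1111111110001010

MSB of 10001010 is 1; replicate it into the new high bits.
11111111|10001010 → 1111111110001010 (still -118).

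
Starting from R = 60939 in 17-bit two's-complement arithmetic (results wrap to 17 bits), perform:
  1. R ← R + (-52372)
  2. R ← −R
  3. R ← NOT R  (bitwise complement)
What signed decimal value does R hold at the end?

8566

Start: R = 60939 = 01110111000001011.
R = 60939 + (-52372) = 8567 = 00010000101110111
R = −(8567) = -8567 = 11101111010001001
R = NOT 11101111010001001 = 00010000101110110 = 8566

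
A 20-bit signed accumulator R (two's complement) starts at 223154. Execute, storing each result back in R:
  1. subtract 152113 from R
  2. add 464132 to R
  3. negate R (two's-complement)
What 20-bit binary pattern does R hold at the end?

Start: R = 223154 = 00110110011110110010.
R = 223154 − 152113 = 71041 = 00010001010110000001
R = 71041 + 464132 = 535173; wraps to -513403 = 10000010101010000101
R = −(-513403) = 513403 = 01111101010101111011

01111101010101111011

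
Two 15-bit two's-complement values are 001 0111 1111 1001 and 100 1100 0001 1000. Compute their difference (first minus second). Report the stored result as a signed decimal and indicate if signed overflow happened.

-13343; overflow

001 0111 1111 1001 → 001011111111001 = 6137 (signed)
100 1100 0001 1000 → 100110000011000 = -13288 (signed)
Subtract via negate-and-add: invert 100110000011000 + 1 = 011001111101000 (i.e. 13288).
  001011111111001
+ 011001111101000
= 100101111100001
Result 100101111100001: MSB = 1 → 19425 − 32768 = -13343.
Both addends (after negating the subtrahend) are non-negative but the stored result is negative: signed overflow. The true value 6137 − (-13288) = 19425 lies outside [-16384, 16383].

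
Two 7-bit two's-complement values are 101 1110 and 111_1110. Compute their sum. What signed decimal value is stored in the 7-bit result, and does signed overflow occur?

101 1110 → 1011110 = -34 (signed)
111_1110 → 1111110 = -2 (signed)
  1011110
+ 1111110
= 1011100  (discard carry-out 1)
Result 1011100: MSB = 1 → 92 − 128 = -36.
Both addends are negative and so is the stored result: no signed overflow.

-36; no overflow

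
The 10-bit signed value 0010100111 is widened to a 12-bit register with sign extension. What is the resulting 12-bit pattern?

000010100111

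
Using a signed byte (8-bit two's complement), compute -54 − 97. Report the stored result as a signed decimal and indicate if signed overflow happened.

-54 → 11001010
97 → 01100001
Subtract via negate-and-add: invert 01100001 + 1 = 10011111 (i.e. -97).
  11001010
+ 10011111
= 01101001  (discard carry-out 1)
Result 01101001: MSB = 0 → value 105.
Both addends (after negating the subtrahend) are negative but the stored result is non-negative: signed overflow. The true value -54 − 97 = -151 lies outside [-128, 127].

105; overflow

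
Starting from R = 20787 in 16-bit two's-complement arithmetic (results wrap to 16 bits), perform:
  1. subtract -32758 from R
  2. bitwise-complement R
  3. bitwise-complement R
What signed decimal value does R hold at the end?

-11991

Start: R = 20787 = 0101000100110011.
R = 20787 − (-32758) = 53545; wraps to -11991 = 1101000100101001
R = NOT 1101000100101001 = 0010111011010110 = 11990
R = NOT 0010111011010110 = 1101000100101001 = -11991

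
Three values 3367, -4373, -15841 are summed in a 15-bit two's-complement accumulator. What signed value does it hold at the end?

15921

3367 + (-4373) = -1006 (111110000010010)
-1006 + (-15841) = -16847 → wraps to 15921 (011111000110001)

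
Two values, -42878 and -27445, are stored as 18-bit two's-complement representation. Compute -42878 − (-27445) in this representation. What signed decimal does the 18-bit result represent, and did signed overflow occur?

-42878 → 110101100010000010
-27445 → 111001010011001011
Subtract via negate-and-add: invert 111001010011001011 + 1 = 000110101100110101 (i.e. 27445).
  110101100010000010
+ 000110101100110101
= 111100001110110111
Result 111100001110110111: MSB = 1 → 246711 − 262144 = -15433.
Addends (after negating the subtrahend) have opposite signs, so signed overflow cannot occur.

-15433; no overflow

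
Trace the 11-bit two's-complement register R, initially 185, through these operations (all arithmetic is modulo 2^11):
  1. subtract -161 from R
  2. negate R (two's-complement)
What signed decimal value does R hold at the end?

-346

Start: R = 185 = 00010111001.
R = 185 − (-161) = 346 = 00101011010
R = −(346) = -346 = 11010100110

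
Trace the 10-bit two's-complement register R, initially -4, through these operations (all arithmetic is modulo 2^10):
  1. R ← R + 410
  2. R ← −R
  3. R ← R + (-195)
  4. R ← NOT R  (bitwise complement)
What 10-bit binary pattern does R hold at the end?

Start: R = -4 = 1111111100.
R = -4 + 410 = 406 = 0110010110
R = −(406) = -406 = 1001101010
R = -406 + (-195) = -601; wraps to 423 = 0110100111
R = NOT 0110100111 = 1001011000 = -424

1001011000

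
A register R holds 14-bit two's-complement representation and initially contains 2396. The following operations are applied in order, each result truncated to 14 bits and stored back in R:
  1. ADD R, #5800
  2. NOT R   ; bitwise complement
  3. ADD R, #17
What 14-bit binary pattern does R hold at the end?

Start: R = 2396 = 00100101011100.
R = 2396 + 5800 = 8196; wraps to -8188 = 10000000000100
R = NOT 10000000000100 = 01111111111011 = 8187
R = 8187 + 17 = 8204; wraps to -8180 = 10000000001100

10000000001100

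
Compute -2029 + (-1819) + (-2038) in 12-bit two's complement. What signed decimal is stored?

-1790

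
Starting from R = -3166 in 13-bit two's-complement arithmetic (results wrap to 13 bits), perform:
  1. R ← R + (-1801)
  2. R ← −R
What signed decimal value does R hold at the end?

-3225

Start: R = -3166 = 1001110100010.
R = -3166 + (-1801) = -4967; wraps to 3225 = 0110010011001
R = −(3225) = -3225 = 1001101100111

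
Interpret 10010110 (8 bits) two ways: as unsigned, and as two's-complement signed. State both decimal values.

Unsigned: 10010110 = 150.
Signed: MSB=1 → 150 − 256 = -106.

unsigned = 150, signed = -106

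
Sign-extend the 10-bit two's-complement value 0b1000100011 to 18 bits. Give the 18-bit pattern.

MSB of 1000100011 is 1; replicate it into the new high bits.
11111111|1000100011 → 111111111000100011 (still -477).

111111111000100011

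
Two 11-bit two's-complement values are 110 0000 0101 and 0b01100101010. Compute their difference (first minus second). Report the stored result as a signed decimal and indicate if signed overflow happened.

731; overflow

110 0000 0101 → 11000000101 = -507 (signed)
0b01100101010 → 01100101010 = 810 (signed)
Subtract via negate-and-add: invert 01100101010 + 1 = 10011010110 (i.e. -810).
  11000000101
+ 10011010110
= 01011011011  (discard carry-out 1)
Result 01011011011: MSB = 0 → value 731.
Both addends (after negating the subtrahend) are negative but the stored result is non-negative: signed overflow. The true value -507 − 810 = -1317 lies outside [-1024, 1023].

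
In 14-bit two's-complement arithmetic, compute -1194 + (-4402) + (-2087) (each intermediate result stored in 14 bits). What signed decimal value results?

-1194 + (-4402) = -5596 (10101000100100)
-5596 + (-2087) = -7683 (10000111111101)

-7683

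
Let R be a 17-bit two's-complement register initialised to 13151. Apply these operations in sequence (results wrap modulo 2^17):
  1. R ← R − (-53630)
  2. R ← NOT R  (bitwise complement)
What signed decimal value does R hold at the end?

Start: R = 13151 = 00011001101011111.
R = 13151 − (-53630) = 66781; wraps to -64291 = 10000010011011101
R = NOT 10000010011011101 = 01111101100100010 = 64290

64290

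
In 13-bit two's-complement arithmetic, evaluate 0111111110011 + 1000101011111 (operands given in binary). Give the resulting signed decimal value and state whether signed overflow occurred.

338; no overflow

0111111110011 = 4083 (signed)
1000101011111 = -3745 (signed)
  0111111110011
+ 1000101011111
= 0000101010010  (discard carry-out 1)
Result 0000101010010: MSB = 0 → value 338.
Addends have opposite signs, so signed overflow cannot occur.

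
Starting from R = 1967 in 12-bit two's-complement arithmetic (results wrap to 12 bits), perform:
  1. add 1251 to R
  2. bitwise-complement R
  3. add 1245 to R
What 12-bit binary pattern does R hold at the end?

100001001010

Start: R = 1967 = 011110101111.
R = 1967 + 1251 = 3218; wraps to -878 = 110010010010
R = NOT 110010010010 = 001101101101 = 877
R = 877 + 1245 = 2122; wraps to -1974 = 100001001010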